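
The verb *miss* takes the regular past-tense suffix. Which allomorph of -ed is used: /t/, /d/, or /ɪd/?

/t/

The stem *miss* ends in a voiceless consonant other than /t/.
The -ed suffix is realized as /ɪd/ after /t, d/; as /t/ after other voiceless consonants; and as /d/ after other voiced sounds.
So -ed on *miss* is pronounced /t/.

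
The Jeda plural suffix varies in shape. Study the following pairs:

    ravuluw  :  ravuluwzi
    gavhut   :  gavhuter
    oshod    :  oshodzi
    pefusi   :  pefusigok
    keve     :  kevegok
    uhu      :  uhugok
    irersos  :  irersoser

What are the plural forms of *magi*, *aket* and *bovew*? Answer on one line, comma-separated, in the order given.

magigok, aketer, bovewzi

The alternation tracks the final sound of the stem — -er when the stem ends in a voiceless consonant (*gavhut*, *irersos*); -zi when the stem ends in a voiced consonant (*ravuluw*, *oshod*); -gok when the stem ends in a vowel (*pefusi*, *keve*, *uhu*).
*magi* — final sound /i/ (a vowel) → -gok → *magigok*.
The final sound of *aket* is /t/, which is a voiceless consonant, so the suffix is -er, giving *aketer*.
Since the final sound of *bovew* is /w/ (a voiced consonant), it takes -zi, giving *bovewzi*.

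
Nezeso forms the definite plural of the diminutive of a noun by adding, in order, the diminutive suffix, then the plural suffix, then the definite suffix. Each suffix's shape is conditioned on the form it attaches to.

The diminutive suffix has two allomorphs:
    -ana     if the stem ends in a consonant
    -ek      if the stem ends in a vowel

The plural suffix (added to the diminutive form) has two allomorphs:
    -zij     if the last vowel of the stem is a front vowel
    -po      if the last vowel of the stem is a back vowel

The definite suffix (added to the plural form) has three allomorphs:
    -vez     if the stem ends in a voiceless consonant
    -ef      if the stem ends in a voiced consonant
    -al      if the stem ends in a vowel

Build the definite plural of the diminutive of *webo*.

*webo*: final sound = /o/, a vowel → -ek → *weboek*.
The diminutive form *weboek*: last vowel = /e/, a front vowel → -zij → *weboekzij*.
The final sound of the plural form *weboekzij* is /j/, which is a voiced consonant, so the definite suffix is -ef, giving *weboekzijef*.

weboekzijef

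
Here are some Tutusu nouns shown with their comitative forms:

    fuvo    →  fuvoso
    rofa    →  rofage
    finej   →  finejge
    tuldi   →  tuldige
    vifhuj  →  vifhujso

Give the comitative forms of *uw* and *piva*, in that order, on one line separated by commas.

The alternation tracks the last vowel of the stem — -so when the last vowel of the stem is a rounded vowel (*fuvo*, *vifhuj*); -ge when the last vowel of the stem is an unrounded vowel (*rofa*, *finej*, *tuldi*).
Since the last vowel of *uw* is /u/ (a rounded vowel), it takes -so, giving *uwso*.
*piva* — last vowel /a/ (an unrounded vowel) → -ge → *pivage*.

uwso, pivage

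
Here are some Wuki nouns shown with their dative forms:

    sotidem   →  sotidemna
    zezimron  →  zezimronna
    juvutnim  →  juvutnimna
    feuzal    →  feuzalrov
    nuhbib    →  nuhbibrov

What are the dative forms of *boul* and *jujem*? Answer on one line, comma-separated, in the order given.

The pattern is nasality of the final consonant: -na when the stem ends in a nasal (*sotidem*, *zezimron*, *juvutnim*); -rov when the stem ends in a non-nasal consonant (*feuzal*, *nuhbib*).
*boul*: final consonant = /l/, non-nasal → -rov → *boulrov*.
*jujem* — final consonant /m/ (a nasal) → -na → *jujemna*.

boulrov, jujemna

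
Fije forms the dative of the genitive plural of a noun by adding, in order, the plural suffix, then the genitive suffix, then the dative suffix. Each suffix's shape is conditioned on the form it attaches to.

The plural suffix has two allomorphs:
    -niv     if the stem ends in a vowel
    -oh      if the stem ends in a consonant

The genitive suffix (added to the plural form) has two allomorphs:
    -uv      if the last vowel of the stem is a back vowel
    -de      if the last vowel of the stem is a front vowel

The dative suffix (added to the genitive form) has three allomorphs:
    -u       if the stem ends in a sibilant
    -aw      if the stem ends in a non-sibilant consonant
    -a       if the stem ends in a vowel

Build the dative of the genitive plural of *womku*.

*womku* — final sound /u/ (a vowel) → -niv → *womkuniv*.
Since the last vowel of the plural form *womkuniv* is /i/ (a front vowel), it takes -de, giving *womkunivde*.
Since the final sound of the genitive form *womkunivde* is /e/ (a vowel), it takes -a, giving *womkunivdea*.

womkunivdea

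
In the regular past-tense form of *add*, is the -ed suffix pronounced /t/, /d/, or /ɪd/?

The stem *add* ends in /t/ or /d/.
The -ed suffix is realized as /ɪd/ after /t, d/; as /t/ after other voiceless consonants; and as /d/ after other voiced sounds.
So -ed on *add* is pronounced /ɪd/.

/ɪd/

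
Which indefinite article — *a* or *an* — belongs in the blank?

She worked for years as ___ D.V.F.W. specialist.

The indefinite article is chosen by the initial *sound* of the following word, not its spelling.
The initialism *D.V.F.W.* is read letter by letter; the first letter, D, is pronounced /diː/, which begins with a consonant sound.
So the article is *a*: She worked for years as a D.V.F.W. specialist.

a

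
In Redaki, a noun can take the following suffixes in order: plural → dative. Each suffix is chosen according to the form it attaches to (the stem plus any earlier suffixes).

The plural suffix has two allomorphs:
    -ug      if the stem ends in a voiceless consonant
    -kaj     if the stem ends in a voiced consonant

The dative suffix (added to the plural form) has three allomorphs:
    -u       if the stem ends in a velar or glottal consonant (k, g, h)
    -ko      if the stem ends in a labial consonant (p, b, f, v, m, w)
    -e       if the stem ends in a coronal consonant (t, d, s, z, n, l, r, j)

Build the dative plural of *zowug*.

zowugkaje

*zowug* — final consonant /g/ (voiced) → -kaj → *zowugkaj*.
Since the final consonant of the plural form *zowugkaj* is /j/ (coronal), it takes -e, giving *zowugkaje*.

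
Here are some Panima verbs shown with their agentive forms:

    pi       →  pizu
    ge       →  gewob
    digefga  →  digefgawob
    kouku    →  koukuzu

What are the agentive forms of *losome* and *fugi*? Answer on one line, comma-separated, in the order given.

losomewob, fugizu

The pattern is height harmony: -zu when the last vowel of the stem is a high vowel (*pi*, *kouku*); -wob when the last vowel of the stem is a non-high vowel (*ge*, *digefga*).
*losome*: last vowel = /e/, a non-high vowel → -wob → *losomewob*.
The last vowel of *fugi* is /i/, which is a high vowel, so the suffix is -zu, giving *fugizu*.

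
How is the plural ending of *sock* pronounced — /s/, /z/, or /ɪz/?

The stem *sock* ends in a voiceless non-sibilant consonant.
The plural suffix surfaces as /ɪz/ after sibilants, /s/ after other voiceless consonants, and /z/ after other voiced sounds.
So the plural -s on *sock* is pronounced /s/.

/s/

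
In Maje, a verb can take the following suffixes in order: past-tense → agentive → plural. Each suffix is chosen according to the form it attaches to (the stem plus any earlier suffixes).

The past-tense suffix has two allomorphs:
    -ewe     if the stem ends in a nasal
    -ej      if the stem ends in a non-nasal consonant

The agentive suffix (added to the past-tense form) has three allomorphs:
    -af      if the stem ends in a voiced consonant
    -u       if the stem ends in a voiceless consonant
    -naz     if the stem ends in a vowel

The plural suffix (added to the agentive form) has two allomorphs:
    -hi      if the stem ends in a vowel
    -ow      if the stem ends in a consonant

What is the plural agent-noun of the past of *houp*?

houpejafow

*houp* — final consonant /p/ (non-nasal) → -ej → *houpej*.
The past-tense form *houpej*: final sound = /j/, a voiced consonant → -af → *houpejaf*.
The final sound of the agentive form *houpejaf* is /f/, which is a consonant, so the plural suffix is -ow, giving *houpejafow*.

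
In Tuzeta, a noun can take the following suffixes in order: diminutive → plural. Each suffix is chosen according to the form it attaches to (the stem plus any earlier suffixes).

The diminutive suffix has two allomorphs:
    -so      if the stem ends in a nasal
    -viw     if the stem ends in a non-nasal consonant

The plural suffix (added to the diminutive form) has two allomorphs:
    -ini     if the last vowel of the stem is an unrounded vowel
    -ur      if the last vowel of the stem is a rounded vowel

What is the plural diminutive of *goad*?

goadviwini

Since the final consonant of *goad* is /d/ (non-nasal), it takes -viw, giving *goadviw*.
The last vowel of the diminutive form *goadviw* is /i/, which is an unrounded vowel, so the plural suffix is -ini, giving *goadviwini*.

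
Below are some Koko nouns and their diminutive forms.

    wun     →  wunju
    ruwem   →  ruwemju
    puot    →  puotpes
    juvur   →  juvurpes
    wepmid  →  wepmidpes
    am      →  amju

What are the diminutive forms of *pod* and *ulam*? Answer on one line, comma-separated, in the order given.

podpes, ulamju

The pattern is nasality of the final consonant: -ju when the stem ends in a nasal (*wun*, *ruwem*, *am*); -pes when the stem ends in a non-nasal consonant (*puot*, *juvur*, *wepmid*).
The final consonant of *pod* is /d/, which is non-nasal, so the suffix is -pes, giving *podpes*.
Since the final consonant of *ulam* is /m/ (a nasal), it takes -ju, giving *ulamju*.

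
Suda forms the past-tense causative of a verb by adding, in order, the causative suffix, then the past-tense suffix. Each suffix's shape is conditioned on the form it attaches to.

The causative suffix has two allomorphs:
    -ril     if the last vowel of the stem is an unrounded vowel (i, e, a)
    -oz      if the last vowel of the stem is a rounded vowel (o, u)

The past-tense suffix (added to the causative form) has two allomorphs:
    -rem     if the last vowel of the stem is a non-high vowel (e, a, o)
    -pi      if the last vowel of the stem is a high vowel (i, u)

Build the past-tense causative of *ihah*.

ihahrilpi

The last vowel of *ihah* is /a/, which is an unrounded vowel, so the causative suffix is -ril, giving *ihahril*.
The causative form *ihahril*: last vowel = /i/, a high vowel → -pi → *ihahrilpi*.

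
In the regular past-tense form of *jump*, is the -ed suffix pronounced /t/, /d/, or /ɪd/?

The stem *jump* ends in a voiceless consonant other than /t/.
The -ed suffix is realized as /ɪd/ after /t, d/; as /t/ after other voiceless consonants; and as /d/ after other voiced sounds.
So -ed on *jump* is pronounced /t/.

/t/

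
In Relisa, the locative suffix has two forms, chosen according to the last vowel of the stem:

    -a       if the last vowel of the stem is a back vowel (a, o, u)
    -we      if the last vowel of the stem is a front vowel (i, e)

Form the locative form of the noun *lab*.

*lab*: last vowel = /a/, a back vowel → -a → *laba*.

laba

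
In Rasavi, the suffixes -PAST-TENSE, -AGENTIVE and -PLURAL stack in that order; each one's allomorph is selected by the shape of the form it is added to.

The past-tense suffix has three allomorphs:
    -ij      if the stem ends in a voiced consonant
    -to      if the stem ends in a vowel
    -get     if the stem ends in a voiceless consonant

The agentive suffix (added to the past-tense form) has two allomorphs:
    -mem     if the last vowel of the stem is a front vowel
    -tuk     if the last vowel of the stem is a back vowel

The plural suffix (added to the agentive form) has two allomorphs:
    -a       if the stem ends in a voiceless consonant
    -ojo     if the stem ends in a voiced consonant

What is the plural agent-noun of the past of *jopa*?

The final sound of *jopa* is /a/, which is a vowel, so the past-tense suffix is -to, giving *jopato*.
The last vowel of the past-tense form *jopato* is /o/, which is a back vowel, so the agentive suffix is -tuk, giving *jopatotuk*.
The agentive form *jopatotuk*: final consonant = /k/, voiceless → -a → *jopatotuka*.

jopatotuka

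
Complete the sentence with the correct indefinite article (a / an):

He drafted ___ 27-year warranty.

a

The indefinite article is chosen by the initial *sound* of the following word, not its spelling.
The number *27* is spoken "twenty-…", beginning with /ˈtwɛnti/ — a consonant sound.
So the article is *a*: He drafted a 27-year warranty.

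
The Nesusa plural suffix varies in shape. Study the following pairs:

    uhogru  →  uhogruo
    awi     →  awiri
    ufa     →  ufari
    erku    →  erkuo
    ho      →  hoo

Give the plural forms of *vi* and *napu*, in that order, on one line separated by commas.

The pattern is rounding harmony: -o when the last vowel of the stem is a rounded vowel (*uhogru*, *erku*, *ho*); -ri when the last vowel of the stem is an unrounded vowel (*awi*, *ufa*).
Since the last vowel of *vi* is /i/ (an unrounded vowel), it takes -ri, giving *viri*.
*napu* — last vowel /u/ (a rounded vowel) → -o → *napuo*.

viri, napuo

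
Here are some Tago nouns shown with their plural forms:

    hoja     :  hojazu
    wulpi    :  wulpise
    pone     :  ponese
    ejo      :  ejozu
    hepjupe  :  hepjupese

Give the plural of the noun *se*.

sese

Looking at the last vowel of each stem: -se when the last vowel of the stem is a front vowel (*wulpi*, *pone*, *hepjupe*); -zu when the last vowel of the stem is a back vowel (*hoja*, *ejo*).
*se* — last vowel /e/ (a front vowel) → -se → *sese*.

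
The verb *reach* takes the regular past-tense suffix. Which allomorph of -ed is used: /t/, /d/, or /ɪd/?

/t/

The stem *reach* ends in a voiceless consonant other than /t/.
The -ed suffix is realized as /ɪd/ after /t, d/; as /t/ after other voiceless consonants; and as /d/ after other voiced sounds.
So -ed on *reach* is pronounced /t/.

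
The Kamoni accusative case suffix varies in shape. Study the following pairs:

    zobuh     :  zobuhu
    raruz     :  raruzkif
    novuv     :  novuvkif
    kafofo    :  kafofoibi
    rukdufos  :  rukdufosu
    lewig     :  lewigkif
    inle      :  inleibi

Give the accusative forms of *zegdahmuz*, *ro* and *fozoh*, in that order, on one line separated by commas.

The suffix is conditioned by the final sound: -u when the stem ends in a voiceless consonant (*zobuh*, *rukdufos*); -kif when the stem ends in a voiced consonant (*raruz*, *novuv*, *lewig*); -ibi when the stem ends in a vowel (*kafofo*, *inle*).
Since the final sound of *zegdahmuz* is /z/ (a voiced consonant), it takes -kif, giving *zegdahmuzkif*.
*ro*: final sound = /o/, a vowel → -ibi → *roibi*.
The final sound of *fozoh* is /h/, which is a voiceless consonant, so the suffix is -u, giving *fozohu*.

zegdahmuzkif, roibi, fozohu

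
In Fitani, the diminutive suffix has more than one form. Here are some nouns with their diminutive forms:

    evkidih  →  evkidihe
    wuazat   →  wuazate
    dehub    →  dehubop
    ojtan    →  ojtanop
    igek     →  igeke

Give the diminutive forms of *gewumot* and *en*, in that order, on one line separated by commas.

Looking at the final consonant of each stem: -e when the stem ends in a voiceless consonant (*evkidih*, *wuazat*, *igek*); -op when the stem ends in a voiced consonant (*dehub*, *ojtan*).
*gewumot* — final consonant /t/ (voiceless) → -e → *gewumote*.
*en*: final consonant = /n/, voiced → -op → *enop*.

gewumote, enop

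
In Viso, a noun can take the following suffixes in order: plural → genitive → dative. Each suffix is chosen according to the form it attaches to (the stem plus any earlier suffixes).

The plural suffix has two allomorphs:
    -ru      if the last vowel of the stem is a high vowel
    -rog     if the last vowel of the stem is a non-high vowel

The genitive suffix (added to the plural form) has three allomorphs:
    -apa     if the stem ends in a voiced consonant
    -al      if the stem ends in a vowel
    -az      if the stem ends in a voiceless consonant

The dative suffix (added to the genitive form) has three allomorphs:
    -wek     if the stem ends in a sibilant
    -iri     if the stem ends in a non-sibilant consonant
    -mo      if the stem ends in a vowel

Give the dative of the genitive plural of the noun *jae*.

*jae* — last vowel /e/ (a non-high vowel) → -rog → *jaerog*.
The final sound of the plural form *jaerog* is /g/, which is a voiced consonant, so the genitive suffix is -apa, giving *jaerogapa*.
The final sound of the genitive form *jaerogapa* is /a/, which is a vowel, so the dative suffix is -mo, giving *jaerogapamo*.

jaerogapamo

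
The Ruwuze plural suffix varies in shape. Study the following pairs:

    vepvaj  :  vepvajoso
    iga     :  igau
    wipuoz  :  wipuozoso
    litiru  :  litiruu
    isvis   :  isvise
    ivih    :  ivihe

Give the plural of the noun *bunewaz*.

The alternation tracks the final sound of the stem — -e when the stem ends in a voiceless consonant (*isvis*, *ivih*); -oso when the stem ends in a voiced consonant (*vepvaj*, *wipuoz*); -u when the stem ends in a vowel (*iga*, *litiru*).
The final sound of *bunewaz* is /z/, which is a voiced consonant, so the suffix is -oso, giving *bunewazoso*.

bunewazoso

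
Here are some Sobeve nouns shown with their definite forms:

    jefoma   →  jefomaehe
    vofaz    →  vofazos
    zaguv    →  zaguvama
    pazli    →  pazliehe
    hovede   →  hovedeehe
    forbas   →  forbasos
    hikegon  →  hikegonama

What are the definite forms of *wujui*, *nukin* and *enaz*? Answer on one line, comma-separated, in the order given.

wujuiehe, nukinama, enazos

The suffix is conditioned by the final sound: -os when the stem ends in a sibilant (*vofaz*, *forbas*); -ama when the stem ends in a non-sibilant consonant (*zaguv*, *hikegon*); -ehe when the stem ends in a vowel (*jefoma*, *pazli*, *hovede*).
*wujui* — final sound /i/ (a vowel) → -ehe → *wujuiehe*.
*nukin*: final sound = /n/, a non-sibilant consonant → -ama → *nukinama*.
*enaz* — final sound /z/ (a sibilant) → -os → *enazos*.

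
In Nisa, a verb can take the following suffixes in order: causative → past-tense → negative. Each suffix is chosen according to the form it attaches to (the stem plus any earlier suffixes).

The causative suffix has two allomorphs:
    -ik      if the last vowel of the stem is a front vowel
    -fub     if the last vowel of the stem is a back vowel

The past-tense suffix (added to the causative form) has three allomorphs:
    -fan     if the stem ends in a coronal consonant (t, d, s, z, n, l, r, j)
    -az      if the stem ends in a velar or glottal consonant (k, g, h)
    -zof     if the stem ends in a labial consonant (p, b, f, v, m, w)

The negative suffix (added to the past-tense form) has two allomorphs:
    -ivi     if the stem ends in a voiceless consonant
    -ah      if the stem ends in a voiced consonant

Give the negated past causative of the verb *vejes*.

Since the last vowel of *vejes* is /e/ (a front vowel), it takes -ik, giving *vejesik*.
The causative form *vejesik*: final consonant = /k/, velar/glottal → -az → *vejesikaz*.
The final consonant of the past-tense form *vejesikaz* is /z/, which is voiced, so the negative suffix is -ah, giving *vejesikazah*.

vejesikazah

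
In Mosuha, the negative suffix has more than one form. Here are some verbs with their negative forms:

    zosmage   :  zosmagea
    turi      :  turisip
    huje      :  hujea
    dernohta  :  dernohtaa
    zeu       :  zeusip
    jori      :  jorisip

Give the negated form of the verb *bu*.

Looking at the last vowel of each stem: -sip when the last vowel of the stem is a high vowel (*turi*, *zeu*, *jori*); -a when the last vowel of the stem is a non-high vowel (*zosmage*, *huje*, *dernohta*).
Since the last vowel of *bu* is /u/ (a high vowel), it takes -sip, giving *busip*.

busip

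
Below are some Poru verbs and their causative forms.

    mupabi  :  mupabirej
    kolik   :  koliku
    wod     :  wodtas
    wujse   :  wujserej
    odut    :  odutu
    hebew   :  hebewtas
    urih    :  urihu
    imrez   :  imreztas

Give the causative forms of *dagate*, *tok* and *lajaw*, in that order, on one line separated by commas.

The pattern is voicing of the final sound: -u when the stem ends in a voiceless consonant (*kolik*, *odut*, *urih*); -tas when the stem ends in a voiced consonant (*wod*, *hebew*, *imrez*); -rej when the stem ends in a vowel (*mupabi*, *wujse*).
Since the final sound of *dagate* is /e/ (a vowel), it takes -rej, giving *dagaterej*.
Since the final sound of *tok* is /k/ (a voiceless consonant), it takes -u, giving *toku*.
The final sound of *lajaw* is /w/, which is a voiced consonant, so the suffix is -tas, giving *lajawtas*.

dagaterej, toku, lajawtas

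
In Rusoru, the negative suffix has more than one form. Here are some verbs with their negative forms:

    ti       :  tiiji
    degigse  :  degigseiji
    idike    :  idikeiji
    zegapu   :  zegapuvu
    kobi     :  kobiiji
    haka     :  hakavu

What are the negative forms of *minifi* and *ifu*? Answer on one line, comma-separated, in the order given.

minifiiji, ifuvu

The suffix is conditioned by the last vowel: -iji when the last vowel of the stem is a front vowel (*ti*, *degigse*, *idike*, *kobi*); -vu when the last vowel of the stem is a back vowel (*zegapu*, *haka*).
The last vowel of *minifi* is /i/, which is a front vowel, so the suffix is -iji, giving *minifiiji*.
The last vowel of *ifu* is /u/, which is a back vowel, so the suffix is -vu, giving *ifuvu*.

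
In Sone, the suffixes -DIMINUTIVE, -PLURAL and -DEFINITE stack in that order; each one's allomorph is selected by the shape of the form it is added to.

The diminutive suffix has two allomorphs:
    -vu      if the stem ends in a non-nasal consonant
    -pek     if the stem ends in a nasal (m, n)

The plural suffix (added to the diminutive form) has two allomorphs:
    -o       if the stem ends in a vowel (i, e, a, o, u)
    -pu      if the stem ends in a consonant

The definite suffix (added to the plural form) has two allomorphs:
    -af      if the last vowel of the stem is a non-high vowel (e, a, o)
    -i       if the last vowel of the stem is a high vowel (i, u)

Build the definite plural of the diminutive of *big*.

*big* — final consonant /g/ (non-nasal) → -vu → *bigvu*.
The diminutive form *bigvu*: final sound = /u/, a vowel → -o → *bigvuo*.
Since the last vowel of the plural form *bigvuo* is /o/ (a non-high vowel), it takes -af, giving *bigvuoaf*.

bigvuoaf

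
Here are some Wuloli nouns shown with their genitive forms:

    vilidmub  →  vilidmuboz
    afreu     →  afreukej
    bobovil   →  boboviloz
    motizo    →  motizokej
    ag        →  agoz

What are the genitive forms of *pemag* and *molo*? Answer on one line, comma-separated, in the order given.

pemagoz, molokej

The pattern is consonant vs. vowel: -oz when the stem ends in a consonant (*vilidmub*, *bobovil*, *ag*); -kej when the stem ends in a vowel (*afreu*, *motizo*).
Since the final sound of *pemag* is /g/ (a consonant), it takes -oz, giving *pemagoz*.
Since the final sound of *molo* is /o/ (a vowel), it takes -kej, giving *molokej*.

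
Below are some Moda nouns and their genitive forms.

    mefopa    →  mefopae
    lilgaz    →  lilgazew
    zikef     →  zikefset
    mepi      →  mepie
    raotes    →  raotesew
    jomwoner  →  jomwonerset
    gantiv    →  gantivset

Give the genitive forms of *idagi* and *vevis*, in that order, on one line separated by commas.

idagie, vevisew

The pattern is sibilance of the final sound: -ew when the stem ends in a sibilant (*lilgaz*, *raotes*); -set when the stem ends in a non-sibilant consonant (*zikef*, *jomwoner*, *gantiv*); -e when the stem ends in a vowel (*mefopa*, *mepi*).
*idagi* — final sound /i/ (a vowel) → -e → *idagie*.
The final sound of *vevis* is /s/, which is a sibilant, so the suffix is -ew, giving *vevisew*.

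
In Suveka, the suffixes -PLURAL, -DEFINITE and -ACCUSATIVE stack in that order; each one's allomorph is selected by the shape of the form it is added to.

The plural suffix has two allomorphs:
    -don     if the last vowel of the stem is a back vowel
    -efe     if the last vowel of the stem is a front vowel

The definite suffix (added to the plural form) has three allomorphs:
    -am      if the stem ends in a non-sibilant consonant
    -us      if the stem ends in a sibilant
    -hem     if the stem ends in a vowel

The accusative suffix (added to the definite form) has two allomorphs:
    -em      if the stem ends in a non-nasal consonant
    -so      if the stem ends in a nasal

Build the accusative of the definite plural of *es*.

esefehemso

*es* — last vowel /e/ (a front vowel) → -efe → *esefe*.
The final sound of the plural form *esefe* is /e/, which is a vowel, so the definite suffix is -hem, giving *esefehem*.
Since the final consonant of the definite form *esefehem* is /m/ (a nasal), it takes -so, giving *esefehemso*.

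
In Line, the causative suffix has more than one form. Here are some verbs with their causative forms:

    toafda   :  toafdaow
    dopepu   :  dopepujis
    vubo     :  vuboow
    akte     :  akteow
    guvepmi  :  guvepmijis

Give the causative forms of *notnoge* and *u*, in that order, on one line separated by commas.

notnogeow, ujis

Looking at the last vowel of each stem: -jis when the last vowel of the stem is a high vowel (*dopepu*, *guvepmi*); -ow when the last vowel of the stem is a non-high vowel (*toafda*, *vubo*, *akte*).
The last vowel of *notnoge* is /e/, which is a non-high vowel, so the suffix is -ow, giving *notnogeow*.
Since the last vowel of *u* is /u/ (a high vowel), it takes -jis, giving *ujis*.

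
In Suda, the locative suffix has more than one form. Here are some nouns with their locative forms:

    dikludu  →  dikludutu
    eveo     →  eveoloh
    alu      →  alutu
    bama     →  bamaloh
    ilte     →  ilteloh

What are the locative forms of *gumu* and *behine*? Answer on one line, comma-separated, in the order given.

gumutu, behineloh

Looking at the last vowel of each stem: -tu when the last vowel of the stem is a high vowel (*dikludu*, *alu*); -loh when the last vowel of the stem is a non-high vowel (*eveo*, *bama*, *ilte*).
The last vowel of *gumu* is /u/, which is a high vowel, so the suffix is -tu, giving *gumutu*.
*behine*: last vowel = /e/, a non-high vowel → -loh → *behineloh*.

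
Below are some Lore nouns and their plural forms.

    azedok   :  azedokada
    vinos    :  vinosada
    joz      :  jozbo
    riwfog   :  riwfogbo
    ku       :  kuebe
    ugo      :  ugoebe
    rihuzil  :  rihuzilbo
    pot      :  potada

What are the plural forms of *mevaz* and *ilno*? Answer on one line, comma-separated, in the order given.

mevazbo, ilnoebe

The suffix is conditioned by the final sound: -ada when the stem ends in a voiceless consonant (*azedok*, *vinos*, *pot*); -bo when the stem ends in a voiced consonant (*joz*, *riwfog*, *rihuzil*); -ebe when the stem ends in a vowel (*ku*, *ugo*).
The final sound of *mevaz* is /z/, which is a voiced consonant, so the suffix is -bo, giving *mevazbo*.
The final sound of *ilno* is /o/, which is a vowel, so the suffix is -ebe, giving *ilnoebe*.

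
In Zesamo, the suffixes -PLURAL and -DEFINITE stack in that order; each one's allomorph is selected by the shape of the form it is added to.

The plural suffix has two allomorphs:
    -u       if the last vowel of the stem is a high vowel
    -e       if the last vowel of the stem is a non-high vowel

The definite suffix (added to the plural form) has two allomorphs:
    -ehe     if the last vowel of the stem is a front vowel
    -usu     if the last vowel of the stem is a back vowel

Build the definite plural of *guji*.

*guji* — last vowel /i/ (a high vowel) → -u → *gujiu*.
The plural form *gujiu* — last vowel /u/ (a back vowel) → -usu → *gujiuusu*.

gujiuusu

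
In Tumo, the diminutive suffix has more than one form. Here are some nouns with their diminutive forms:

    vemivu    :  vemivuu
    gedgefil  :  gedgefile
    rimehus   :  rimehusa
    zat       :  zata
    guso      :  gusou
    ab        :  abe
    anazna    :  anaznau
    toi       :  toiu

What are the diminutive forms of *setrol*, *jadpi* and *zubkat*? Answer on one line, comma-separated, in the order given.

The alternation tracks the final sound of the stem — -a when the stem ends in a voiceless consonant (*rimehus*, *zat*); -e when the stem ends in a voiced consonant (*gedgefil*, *ab*); -u when the stem ends in a vowel (*vemivu*, *guso*, *anazna*, *toi*).
*setrol*: final sound = /l/, a voiced consonant → -e → *setrole*.
Since the final sound of *jadpi* is /i/ (a vowel), it takes -u, giving *jadpiu*.
Since the final sound of *zubkat* is /t/ (a voiceless consonant), it takes -a, giving *zubkata*.

setrole, jadpiu, zubkata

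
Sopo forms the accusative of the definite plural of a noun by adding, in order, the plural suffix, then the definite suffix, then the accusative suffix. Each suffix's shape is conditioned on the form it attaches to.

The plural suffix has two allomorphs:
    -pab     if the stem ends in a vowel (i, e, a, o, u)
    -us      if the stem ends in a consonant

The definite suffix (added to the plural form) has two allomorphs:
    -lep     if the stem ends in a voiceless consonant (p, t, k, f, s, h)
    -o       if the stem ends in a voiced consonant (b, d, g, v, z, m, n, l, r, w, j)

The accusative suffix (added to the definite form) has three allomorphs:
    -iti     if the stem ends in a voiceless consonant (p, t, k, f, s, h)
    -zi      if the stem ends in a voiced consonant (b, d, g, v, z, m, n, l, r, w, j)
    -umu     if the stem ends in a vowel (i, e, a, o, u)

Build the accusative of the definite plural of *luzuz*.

luzuzuslepiti

Since the final sound of *luzuz* is /z/ (a consonant), it takes -us, giving *luzuzus*.
The plural form *luzuzus*: final consonant = /s/, voiceless → -lep → *luzuzuslep*.
Since the final sound of the definite form *luzuzuslep* is /p/ (a voiceless consonant), it takes -iti, giving *luzuzuslepiti*.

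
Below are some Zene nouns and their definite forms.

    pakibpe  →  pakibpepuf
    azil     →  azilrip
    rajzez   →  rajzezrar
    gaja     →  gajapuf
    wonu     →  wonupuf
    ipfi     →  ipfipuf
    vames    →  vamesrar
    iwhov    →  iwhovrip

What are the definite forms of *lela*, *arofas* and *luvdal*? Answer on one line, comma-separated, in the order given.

The pattern is sibilance of the final sound: -rar when the stem ends in a sibilant (*rajzez*, *vames*); -rip when the stem ends in a non-sibilant consonant (*azil*, *iwhov*); -puf when the stem ends in a vowel (*pakibpe*, *gaja*, *wonu*, *ipfi*).
*lela* — final sound /a/ (a vowel) → -puf → *lelapuf*.
Since the final sound of *arofas* is /s/ (a sibilant), it takes -rar, giving *arofasrar*.
*luvdal* — final sound /l/ (a non-sibilant consonant) → -rip → *luvdalrip*.

lelapuf, arofasrar, luvdalrip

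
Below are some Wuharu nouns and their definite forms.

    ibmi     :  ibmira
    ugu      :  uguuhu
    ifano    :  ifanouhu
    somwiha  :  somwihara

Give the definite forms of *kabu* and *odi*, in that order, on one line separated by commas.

The suffix is conditioned by the last vowel: -uhu when the last vowel of the stem is a rounded vowel (*ugu*, *ifano*); -ra when the last vowel of the stem is an unrounded vowel (*ibmi*, *somwiha*).
Since the last vowel of *kabu* is /u/ (a rounded vowel), it takes -uhu, giving *kabuuhu*.
*odi*: last vowel = /i/, an unrounded vowel → -ra → *odira*.

kabuuhu, odira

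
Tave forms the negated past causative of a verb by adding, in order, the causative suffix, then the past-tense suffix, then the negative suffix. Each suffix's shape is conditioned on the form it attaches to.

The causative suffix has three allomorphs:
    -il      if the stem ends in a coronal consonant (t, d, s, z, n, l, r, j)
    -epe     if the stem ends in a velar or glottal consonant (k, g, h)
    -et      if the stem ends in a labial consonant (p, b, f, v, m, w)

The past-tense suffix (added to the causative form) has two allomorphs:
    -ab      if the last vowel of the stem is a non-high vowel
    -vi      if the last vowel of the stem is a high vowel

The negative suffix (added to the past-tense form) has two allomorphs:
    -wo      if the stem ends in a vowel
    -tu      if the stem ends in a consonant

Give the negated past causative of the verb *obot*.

obotilviwo

Since the final consonant of *obot* is /t/ (coronal), it takes -il, giving *obotil*.
The causative form *obotil*: last vowel = /i/, a high vowel → -vi → *obotilvi*.
The final sound of the past-tense form *obotilvi* is /i/, which is a vowel, so the negative suffix is -wo, giving *obotilviwo*.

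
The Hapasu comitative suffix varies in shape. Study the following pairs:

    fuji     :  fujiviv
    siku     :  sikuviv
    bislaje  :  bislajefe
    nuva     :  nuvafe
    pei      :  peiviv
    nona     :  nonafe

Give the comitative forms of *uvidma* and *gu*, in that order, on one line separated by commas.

uvidmafe, guviv

Looking at the last vowel of each stem: -viv when the last vowel of the stem is a high vowel (*fuji*, *siku*, *pei*); -fe when the last vowel of the stem is a non-high vowel (*bislaje*, *nuva*, *nona*).
*uvidma*: last vowel = /a/, a non-high vowel → -fe → *uvidmafe*.
The last vowel of *gu* is /u/, which is a high vowel, so the suffix is -viv, giving *guviv*.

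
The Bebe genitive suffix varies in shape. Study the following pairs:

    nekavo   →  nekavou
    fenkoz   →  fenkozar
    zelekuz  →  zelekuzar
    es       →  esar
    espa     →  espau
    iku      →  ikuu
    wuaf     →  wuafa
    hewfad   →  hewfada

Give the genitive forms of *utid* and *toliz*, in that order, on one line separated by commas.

utida, tolizar

The pattern is sibilance of the final sound: -ar when the stem ends in a sibilant (*fenkoz*, *zelekuz*, *es*); -a when the stem ends in a non-sibilant consonant (*wuaf*, *hewfad*); -u when the stem ends in a vowel (*nekavo*, *espa*, *iku*).
*utid*: final sound = /d/, a non-sibilant consonant → -a → *utida*.
*toliz* — final sound /z/ (a sibilant) → -ar → *tolizar*.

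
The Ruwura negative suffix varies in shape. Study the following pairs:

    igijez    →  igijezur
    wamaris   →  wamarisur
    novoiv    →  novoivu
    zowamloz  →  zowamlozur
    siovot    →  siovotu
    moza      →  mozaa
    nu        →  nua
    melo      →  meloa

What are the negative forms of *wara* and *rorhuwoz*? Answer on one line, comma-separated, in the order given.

The pattern is sibilance of the final sound: -ur when the stem ends in a sibilant (*igijez*, *wamaris*, *zowamloz*); -u when the stem ends in a non-sibilant consonant (*novoiv*, *siovot*); -a when the stem ends in a vowel (*moza*, *nu*, *melo*).
*wara* — final sound /a/ (a vowel) → -a → *waraa*.
*rorhuwoz*: final sound = /z/, a sibilant → -ur → *rorhuwozur*.

waraa, rorhuwozur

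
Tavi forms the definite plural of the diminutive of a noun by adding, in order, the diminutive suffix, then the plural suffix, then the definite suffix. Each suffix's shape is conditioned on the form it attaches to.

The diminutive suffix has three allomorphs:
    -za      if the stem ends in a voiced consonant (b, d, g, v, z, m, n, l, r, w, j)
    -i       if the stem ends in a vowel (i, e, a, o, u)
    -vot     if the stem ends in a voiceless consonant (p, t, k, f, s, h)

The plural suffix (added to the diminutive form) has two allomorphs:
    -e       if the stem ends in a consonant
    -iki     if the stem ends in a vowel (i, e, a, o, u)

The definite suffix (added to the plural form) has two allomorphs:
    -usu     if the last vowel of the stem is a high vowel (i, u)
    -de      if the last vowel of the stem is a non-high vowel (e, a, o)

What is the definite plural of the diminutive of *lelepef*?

The final sound of *lelepef* is /f/, which is a voiceless consonant, so the diminutive suffix is -vot, giving *lelepefvot*.
The diminutive form *lelepefvot*: final sound = /t/, a consonant → -e → *lelepefvote*.
The plural form *lelepefvote*: last vowel = /e/, a non-high vowel → -de → *lelepefvotede*.

lelepefvotede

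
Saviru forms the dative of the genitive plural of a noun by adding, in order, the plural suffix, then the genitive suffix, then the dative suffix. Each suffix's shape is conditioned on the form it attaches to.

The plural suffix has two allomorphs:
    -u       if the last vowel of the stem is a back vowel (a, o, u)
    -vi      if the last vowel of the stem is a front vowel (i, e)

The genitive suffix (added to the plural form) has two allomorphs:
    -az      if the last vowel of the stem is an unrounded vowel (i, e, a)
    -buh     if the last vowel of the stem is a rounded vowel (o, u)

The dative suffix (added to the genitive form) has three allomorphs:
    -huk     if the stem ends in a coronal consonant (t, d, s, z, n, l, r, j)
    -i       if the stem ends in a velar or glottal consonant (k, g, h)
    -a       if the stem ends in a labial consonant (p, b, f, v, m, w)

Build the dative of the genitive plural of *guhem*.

*guhem*: last vowel = /e/, a front vowel → -vi → *guhemvi*.
The plural form *guhemvi* — last vowel /i/ (an unrounded vowel) → -az → *guhemviaz*.
Since the final consonant of the genitive form *guhemviaz* is /z/ (coronal), it takes -huk, giving *guhemviazhuk*.

guhemviazhuk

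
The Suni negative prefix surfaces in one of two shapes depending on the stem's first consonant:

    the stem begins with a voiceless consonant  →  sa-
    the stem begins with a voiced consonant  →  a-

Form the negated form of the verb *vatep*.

avatep

Since the first consonant of *vatep* is /v/ (voiced), it takes a-, giving *avatep*.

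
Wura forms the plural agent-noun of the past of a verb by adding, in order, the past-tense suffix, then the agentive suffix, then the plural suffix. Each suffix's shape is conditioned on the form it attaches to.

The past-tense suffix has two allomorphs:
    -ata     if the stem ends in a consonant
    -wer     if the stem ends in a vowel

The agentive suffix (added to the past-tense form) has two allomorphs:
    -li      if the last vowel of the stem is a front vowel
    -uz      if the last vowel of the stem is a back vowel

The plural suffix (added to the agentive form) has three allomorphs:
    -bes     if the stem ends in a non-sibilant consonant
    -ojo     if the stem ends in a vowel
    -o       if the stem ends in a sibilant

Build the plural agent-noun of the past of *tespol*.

tespolatauzo

*tespol* — final sound /l/ (a consonant) → -ata → *tespolata*.
The past-tense form *tespolata*: last vowel = /a/, a back vowel → -uz → *tespolatauz*.
The agentive form *tespolatauz*: final sound = /z/, a sibilant → -o → *tespolatauzo*.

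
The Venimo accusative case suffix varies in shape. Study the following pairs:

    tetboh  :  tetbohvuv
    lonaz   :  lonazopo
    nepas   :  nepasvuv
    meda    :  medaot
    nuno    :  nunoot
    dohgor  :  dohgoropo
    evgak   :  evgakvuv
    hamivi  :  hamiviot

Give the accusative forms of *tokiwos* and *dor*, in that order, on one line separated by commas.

Looking at the final sound of each stem: -vuv when the stem ends in a voiceless consonant (*tetboh*, *nepas*, *evgak*); -opo when the stem ends in a voiced consonant (*lonaz*, *dohgor*); -ot when the stem ends in a vowel (*meda*, *nuno*, *hamivi*).
The final sound of *tokiwos* is /s/, which is a voiceless consonant, so the suffix is -vuv, giving *tokiwosvuv*.
Since the final sound of *dor* is /r/ (a voiced consonant), it takes -opo, giving *doropo*.

tokiwosvuv, doropo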